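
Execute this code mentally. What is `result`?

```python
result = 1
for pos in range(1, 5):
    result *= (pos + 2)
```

Let's trace through this code step by step.

Initialize: result = 1
Entering loop: for pos in range(1, 5):

After execution: result = 360
360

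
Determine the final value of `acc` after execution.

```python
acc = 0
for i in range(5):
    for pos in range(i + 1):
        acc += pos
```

Let's trace through this code step by step.

Initialize: acc = 0
Entering loop: for i in range(5):

After execution: acc = 20
20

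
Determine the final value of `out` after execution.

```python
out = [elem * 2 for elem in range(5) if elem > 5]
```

Let's trace through this code step by step.

Initialize: out = [elem * 2 for elem in range(5) if elem > 5]

After execution: out = []
[]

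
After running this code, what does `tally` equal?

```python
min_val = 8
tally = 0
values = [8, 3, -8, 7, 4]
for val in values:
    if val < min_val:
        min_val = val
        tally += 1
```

Let's trace through this code step by step.

Initialize: min_val = 8
Initialize: tally = 0
Initialize: values = [8, 3, -8, 7, 4]
Entering loop: for val in values:

After execution: tally = 2
2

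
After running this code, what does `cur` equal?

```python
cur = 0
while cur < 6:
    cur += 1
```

Let's trace through this code step by step.

Initialize: cur = 0
Entering loop: while cur < 6:

After execution: cur = 6
6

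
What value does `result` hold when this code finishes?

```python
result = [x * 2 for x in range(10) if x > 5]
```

Let's trace through this code step by step.

Initialize: result = [x * 2 for x in range(10) if x > 5]

After execution: result = [12, 14, 16, 18]
[12, 14, 16, 18]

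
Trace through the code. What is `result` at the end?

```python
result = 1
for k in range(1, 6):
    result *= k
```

Let's trace through this code step by step.

Initialize: result = 1
Entering loop: for k in range(1, 6):

After execution: result = 120
120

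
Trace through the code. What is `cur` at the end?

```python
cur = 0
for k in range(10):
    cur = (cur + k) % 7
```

Let's trace through this code step by step.

Initialize: cur = 0
Entering loop: for k in range(10):

After execution: cur = 3
3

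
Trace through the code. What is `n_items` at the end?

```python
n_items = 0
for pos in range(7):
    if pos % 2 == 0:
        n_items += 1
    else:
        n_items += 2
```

Let's trace through this code step by step.

Initialize: n_items = 0
Entering loop: for pos in range(7):

After execution: n_items = 10
10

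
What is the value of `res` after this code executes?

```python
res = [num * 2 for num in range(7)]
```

Let's trace through this code step by step.

Initialize: res = [num * 2 for num in range(7)]

After execution: res = [0, 2, 4, 6, 8, 10, 12]
[0, 2, 4, 6, 8, 10, 12]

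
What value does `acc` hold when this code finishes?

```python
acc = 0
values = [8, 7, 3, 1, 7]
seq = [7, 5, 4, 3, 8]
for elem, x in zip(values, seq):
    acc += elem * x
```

Let's trace through this code step by step.

Initialize: acc = 0
Initialize: values = [8, 7, 3, 1, 7]
Initialize: seq = [7, 5, 4, 3, 8]
Entering loop: for elem, x in zip(values, seq):

After execution: acc = 162
162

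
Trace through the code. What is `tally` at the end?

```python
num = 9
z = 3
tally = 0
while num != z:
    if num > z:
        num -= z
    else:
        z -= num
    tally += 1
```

Let's trace through this code step by step.

Initialize: num = 9
Initialize: z = 3
Initialize: tally = 0
Entering loop: while num != z:

After execution: tally = 2
2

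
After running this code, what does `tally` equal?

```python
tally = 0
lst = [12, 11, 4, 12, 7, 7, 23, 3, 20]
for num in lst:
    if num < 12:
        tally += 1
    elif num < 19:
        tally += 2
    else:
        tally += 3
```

Let's trace through this code step by step.

Initialize: tally = 0
Initialize: lst = [12, 11, 4, 12, 7, 7, 23, 3, 20]
Entering loop: for num in lst:

After execution: tally = 15
15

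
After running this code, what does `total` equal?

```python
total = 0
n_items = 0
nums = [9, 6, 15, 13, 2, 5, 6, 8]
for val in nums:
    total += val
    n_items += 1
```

Let's trace through this code step by step.

Initialize: total = 0
Initialize: n_items = 0
Initialize: nums = [9, 6, 15, 13, 2, 5, 6, 8]
Entering loop: for val in nums:

After execution: total = 64
64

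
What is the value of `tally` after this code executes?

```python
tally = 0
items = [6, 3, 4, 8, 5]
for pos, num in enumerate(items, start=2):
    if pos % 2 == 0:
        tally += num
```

Let's trace through this code step by step.

Initialize: tally = 0
Initialize: items = [6, 3, 4, 8, 5]
Entering loop: for pos, num in enumerate(items, start=2):

After execution: tally = 15
15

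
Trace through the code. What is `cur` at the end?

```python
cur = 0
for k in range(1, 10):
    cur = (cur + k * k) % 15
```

Let's trace through this code step by step.

Initialize: cur = 0
Entering loop: for k in range(1, 10):

After execution: cur = 0
0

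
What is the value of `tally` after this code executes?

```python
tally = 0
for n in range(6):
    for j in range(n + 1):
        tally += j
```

Let's trace through this code step by step.

Initialize: tally = 0
Entering loop: for n in range(6):

After execution: tally = 35
35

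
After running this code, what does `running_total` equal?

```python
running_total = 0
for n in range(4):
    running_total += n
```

Let's trace through this code step by step.

Initialize: running_total = 0
Entering loop: for n in range(4):

After execution: running_total = 6
6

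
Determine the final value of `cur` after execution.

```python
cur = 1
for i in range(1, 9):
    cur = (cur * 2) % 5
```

Let's trace through this code step by step.

Initialize: cur = 1
Entering loop: for i in range(1, 9):

After execution: cur = 1
1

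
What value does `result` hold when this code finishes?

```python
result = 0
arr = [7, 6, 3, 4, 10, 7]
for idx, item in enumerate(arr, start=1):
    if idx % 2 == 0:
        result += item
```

Let's trace through this code step by step.

Initialize: result = 0
Initialize: arr = [7, 6, 3, 4, 10, 7]
Entering loop: for idx, item in enumerate(arr, start=1):

After execution: result = 17
17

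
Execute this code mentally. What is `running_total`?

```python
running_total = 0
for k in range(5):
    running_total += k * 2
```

Let's trace through this code step by step.

Initialize: running_total = 0
Entering loop: for k in range(5):

After execution: running_total = 20
20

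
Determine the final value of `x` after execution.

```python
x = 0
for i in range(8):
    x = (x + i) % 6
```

Let's trace through this code step by step.

Initialize: x = 0
Entering loop: for i in range(8):

After execution: x = 4
4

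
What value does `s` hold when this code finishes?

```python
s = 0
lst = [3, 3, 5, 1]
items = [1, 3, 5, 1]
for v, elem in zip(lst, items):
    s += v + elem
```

Let's trace through this code step by step.

Initialize: s = 0
Initialize: lst = [3, 3, 5, 1]
Initialize: items = [1, 3, 5, 1]
Entering loop: for v, elem in zip(lst, items):

After execution: s = 22
22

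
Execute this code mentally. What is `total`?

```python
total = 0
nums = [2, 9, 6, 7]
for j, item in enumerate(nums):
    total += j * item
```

Let's trace through this code step by step.

Initialize: total = 0
Initialize: nums = [2, 9, 6, 7]
Entering loop: for j, item in enumerate(nums):

After execution: total = 42
42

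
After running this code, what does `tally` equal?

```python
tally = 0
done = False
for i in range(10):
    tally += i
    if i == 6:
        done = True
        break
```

Let's trace through this code step by step.

Initialize: tally = 0
Initialize: done = False
Entering loop: for i in range(10):

After execution: tally = 21
21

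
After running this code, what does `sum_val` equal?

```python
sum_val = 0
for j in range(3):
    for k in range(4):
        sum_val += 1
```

Let's trace through this code step by step.

Initialize: sum_val = 0
Entering loop: for j in range(3):

After execution: sum_val = 12
12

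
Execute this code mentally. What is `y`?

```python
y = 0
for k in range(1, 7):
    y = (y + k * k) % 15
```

Let's trace through this code step by step.

Initialize: y = 0
Entering loop: for k in range(1, 7):

After execution: y = 1
1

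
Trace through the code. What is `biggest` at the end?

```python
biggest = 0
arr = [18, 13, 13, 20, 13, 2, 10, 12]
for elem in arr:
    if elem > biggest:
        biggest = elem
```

Let's trace through this code step by step.

Initialize: biggest = 0
Initialize: arr = [18, 13, 13, 20, 13, 2, 10, 12]
Entering loop: for elem in arr:

After execution: biggest = 20
20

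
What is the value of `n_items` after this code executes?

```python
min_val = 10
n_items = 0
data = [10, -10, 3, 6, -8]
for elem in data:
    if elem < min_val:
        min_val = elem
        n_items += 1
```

Let's trace through this code step by step.

Initialize: min_val = 10
Initialize: n_items = 0
Initialize: data = [10, -10, 3, 6, -8]
Entering loop: for elem in data:

After execution: n_items = 1
1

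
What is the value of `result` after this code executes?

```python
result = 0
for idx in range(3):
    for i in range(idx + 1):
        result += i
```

Let's trace through this code step by step.

Initialize: result = 0
Entering loop: for idx in range(3):

After execution: result = 4
4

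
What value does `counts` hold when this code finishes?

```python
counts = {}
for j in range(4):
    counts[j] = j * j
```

Let's trace through this code step by step.

Initialize: counts = {}
Entering loop: for j in range(4):

After execution: counts = {0: 0, 1: 1, 2: 4, 3: 9}
{0: 0, 1: 1, 2: 4, 3: 9}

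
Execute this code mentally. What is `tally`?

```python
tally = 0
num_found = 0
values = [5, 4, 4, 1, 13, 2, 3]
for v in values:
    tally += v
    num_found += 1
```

Let's trace through this code step by step.

Initialize: tally = 0
Initialize: num_found = 0
Initialize: values = [5, 4, 4, 1, 13, 2, 3]
Entering loop: for v in values:

After execution: tally = 32
32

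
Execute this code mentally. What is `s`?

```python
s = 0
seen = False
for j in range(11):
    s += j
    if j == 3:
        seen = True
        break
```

Let's trace through this code step by step.

Initialize: s = 0
Initialize: seen = False
Entering loop: for j in range(11):

After execution: s = 6
6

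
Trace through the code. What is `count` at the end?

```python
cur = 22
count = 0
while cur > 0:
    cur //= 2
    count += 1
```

Let's trace through this code step by step.

Initialize: cur = 22
Initialize: count = 0
Entering loop: while cur > 0:

After execution: count = 5
5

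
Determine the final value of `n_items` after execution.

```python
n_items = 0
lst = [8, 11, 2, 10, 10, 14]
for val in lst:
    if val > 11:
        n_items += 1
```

Let's trace through this code step by step.

Initialize: n_items = 0
Initialize: lst = [8, 11, 2, 10, 10, 14]
Entering loop: for val in lst:

After execution: n_items = 1
1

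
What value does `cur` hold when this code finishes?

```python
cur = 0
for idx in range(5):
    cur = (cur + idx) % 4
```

Let's trace through this code step by step.

Initialize: cur = 0
Entering loop: for idx in range(5):

After execution: cur = 2
2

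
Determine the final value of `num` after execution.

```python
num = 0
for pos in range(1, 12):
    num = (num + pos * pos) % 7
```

Let's trace through this code step by step.

Initialize: num = 0
Entering loop: for pos in range(1, 12):

After execution: num = 2
2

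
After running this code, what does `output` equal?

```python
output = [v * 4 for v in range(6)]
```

Let's trace through this code step by step.

Initialize: output = [v * 4 for v in range(6)]

After execution: output = [0, 4, 8, 12, 16, 20]
[0, 4, 8, 12, 16, 20]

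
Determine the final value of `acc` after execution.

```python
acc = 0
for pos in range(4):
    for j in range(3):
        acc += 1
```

Let's trace through this code step by step.

Initialize: acc = 0
Entering loop: for pos in range(4):

After execution: acc = 12
12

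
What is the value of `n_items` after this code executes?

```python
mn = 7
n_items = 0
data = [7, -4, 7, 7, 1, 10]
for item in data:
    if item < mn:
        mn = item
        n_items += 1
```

Let's trace through this code step by step.

Initialize: mn = 7
Initialize: n_items = 0
Initialize: data = [7, -4, 7, 7, 1, 10]
Entering loop: for item in data:

After execution: n_items = 1
1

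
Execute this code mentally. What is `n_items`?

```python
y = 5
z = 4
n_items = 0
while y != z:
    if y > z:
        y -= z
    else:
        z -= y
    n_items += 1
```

Let's trace through this code step by step.

Initialize: y = 5
Initialize: z = 4
Initialize: n_items = 0
Entering loop: while y != z:

After execution: n_items = 4
4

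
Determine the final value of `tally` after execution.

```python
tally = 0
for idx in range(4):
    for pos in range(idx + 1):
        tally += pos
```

Let's trace through this code step by step.

Initialize: tally = 0
Entering loop: for idx in range(4):

After execution: tally = 10
10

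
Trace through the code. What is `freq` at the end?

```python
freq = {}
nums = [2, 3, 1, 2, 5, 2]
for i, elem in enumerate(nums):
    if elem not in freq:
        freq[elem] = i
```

Let's trace through this code step by step.

Initialize: freq = {}
Initialize: nums = [2, 3, 1, 2, 5, 2]
Entering loop: for i, elem in enumerate(nums):

After execution: freq = {2: 0, 3: 1, 1: 2, 5: 4}
{2: 0, 3: 1, 1: 2, 5: 4}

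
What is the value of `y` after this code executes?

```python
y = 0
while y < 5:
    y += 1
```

Let's trace through this code step by step.

Initialize: y = 0
Entering loop: while y < 5:

After execution: y = 5
5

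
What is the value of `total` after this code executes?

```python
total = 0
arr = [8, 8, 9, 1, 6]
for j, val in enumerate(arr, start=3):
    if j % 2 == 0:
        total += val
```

Let's trace through this code step by step.

Initialize: total = 0
Initialize: arr = [8, 8, 9, 1, 6]
Entering loop: for j, val in enumerate(arr, start=3):

After execution: total = 9
9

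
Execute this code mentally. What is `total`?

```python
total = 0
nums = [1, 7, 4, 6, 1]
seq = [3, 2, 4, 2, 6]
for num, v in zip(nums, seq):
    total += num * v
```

Let's trace through this code step by step.

Initialize: total = 0
Initialize: nums = [1, 7, 4, 6, 1]
Initialize: seq = [3, 2, 4, 2, 6]
Entering loop: for num, v in zip(nums, seq):

After execution: total = 51
51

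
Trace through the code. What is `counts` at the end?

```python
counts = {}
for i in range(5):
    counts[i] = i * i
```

Let's trace through this code step by step.

Initialize: counts = {}
Entering loop: for i in range(5):

After execution: counts = {0: 0, 1: 1, 2: 4, 3: 9, 4: 16}
{0: 0, 1: 1, 2: 4, 3: 9, 4: 16}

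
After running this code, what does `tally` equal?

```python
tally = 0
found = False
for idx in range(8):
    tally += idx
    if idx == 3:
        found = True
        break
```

Let's trace through this code step by step.

Initialize: tally = 0
Initialize: found = False
Entering loop: for idx in range(8):

After execution: tally = 6
6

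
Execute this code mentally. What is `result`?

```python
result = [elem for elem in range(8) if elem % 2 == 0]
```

Let's trace through this code step by step.

Initialize: result = [elem for elem in range(8) if elem % 2 == 0]

After execution: result = [0, 2, 4, 6]
[0, 2, 4, 6]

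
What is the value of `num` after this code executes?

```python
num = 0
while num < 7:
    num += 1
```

Let's trace through this code step by step.

Initialize: num = 0
Entering loop: while num < 7:

After execution: num = 7
7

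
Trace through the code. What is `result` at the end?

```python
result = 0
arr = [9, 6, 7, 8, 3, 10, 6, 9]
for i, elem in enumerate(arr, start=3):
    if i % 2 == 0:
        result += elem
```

Let's trace through this code step by step.

Initialize: result = 0
Initialize: arr = [9, 6, 7, 8, 3, 10, 6, 9]
Entering loop: for i, elem in enumerate(arr, start=3):

After execution: result = 33
33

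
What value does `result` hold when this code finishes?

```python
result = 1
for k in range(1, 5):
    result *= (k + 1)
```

Let's trace through this code step by step.

Initialize: result = 1
Entering loop: for k in range(1, 5):

After execution: result = 120
120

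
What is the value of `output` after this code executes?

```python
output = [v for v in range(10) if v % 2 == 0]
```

Let's trace through this code step by step.

Initialize: output = [v for v in range(10) if v % 2 == 0]

After execution: output = [0, 2, 4, 6, 8]
[0, 2, 4, 6, 8]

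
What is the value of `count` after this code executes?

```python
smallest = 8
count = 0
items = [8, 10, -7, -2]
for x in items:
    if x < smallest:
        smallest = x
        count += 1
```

Let's trace through this code step by step.

Initialize: smallest = 8
Initialize: count = 0
Initialize: items = [8, 10, -7, -2]
Entering loop: for x in items:

After execution: count = 1
1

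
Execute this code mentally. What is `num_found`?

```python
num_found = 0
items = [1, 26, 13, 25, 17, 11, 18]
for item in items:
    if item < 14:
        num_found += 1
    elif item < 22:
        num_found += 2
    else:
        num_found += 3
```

Let's trace through this code step by step.

Initialize: num_found = 0
Initialize: items = [1, 26, 13, 25, 17, 11, 18]
Entering loop: for item in items:

After execution: num_found = 13
13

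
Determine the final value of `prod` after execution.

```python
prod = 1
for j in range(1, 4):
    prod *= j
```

Let's trace through this code step by step.

Initialize: prod = 1
Entering loop: for j in range(1, 4):

After execution: prod = 6
6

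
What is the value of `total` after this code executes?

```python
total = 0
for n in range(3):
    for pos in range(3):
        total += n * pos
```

Let's trace through this code step by step.

Initialize: total = 0
Entering loop: for n in range(3):

After execution: total = 9
9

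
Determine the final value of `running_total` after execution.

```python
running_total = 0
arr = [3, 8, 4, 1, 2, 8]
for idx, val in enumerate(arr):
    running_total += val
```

Let's trace through this code step by step.

Initialize: running_total = 0
Initialize: arr = [3, 8, 4, 1, 2, 8]
Entering loop: for idx, val in enumerate(arr):

After execution: running_total = 26
26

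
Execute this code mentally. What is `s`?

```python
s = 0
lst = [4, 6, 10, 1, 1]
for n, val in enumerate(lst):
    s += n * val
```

Let's trace through this code step by step.

Initialize: s = 0
Initialize: lst = [4, 6, 10, 1, 1]
Entering loop: for n, val in enumerate(lst):

After execution: s = 33
33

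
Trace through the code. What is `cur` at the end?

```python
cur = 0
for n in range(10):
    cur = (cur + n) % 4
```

Let's trace through this code step by step.

Initialize: cur = 0
Entering loop: for n in range(10):

After execution: cur = 1
1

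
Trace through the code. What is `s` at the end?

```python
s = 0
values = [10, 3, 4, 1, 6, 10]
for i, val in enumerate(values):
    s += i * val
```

Let's trace through this code step by step.

Initialize: s = 0
Initialize: values = [10, 3, 4, 1, 6, 10]
Entering loop: for i, val in enumerate(values):

After execution: s = 88
88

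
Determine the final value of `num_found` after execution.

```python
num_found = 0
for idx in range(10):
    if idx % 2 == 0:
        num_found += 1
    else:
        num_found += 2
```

Let's trace through this code step by step.

Initialize: num_found = 0
Entering loop: for idx in range(10):

After execution: num_found = 15
15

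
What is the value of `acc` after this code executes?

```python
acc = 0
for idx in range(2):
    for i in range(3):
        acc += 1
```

Let's trace through this code step by step.

Initialize: acc = 0
Entering loop: for idx in range(2):

After execution: acc = 6
6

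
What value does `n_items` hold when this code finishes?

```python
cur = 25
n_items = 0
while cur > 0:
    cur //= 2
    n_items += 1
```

Let's trace through this code step by step.

Initialize: cur = 25
Initialize: n_items = 0
Entering loop: while cur > 0:

After execution: n_items = 5
5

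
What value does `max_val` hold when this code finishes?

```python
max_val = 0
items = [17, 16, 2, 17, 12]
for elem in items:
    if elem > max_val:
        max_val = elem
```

Let's trace through this code step by step.

Initialize: max_val = 0
Initialize: items = [17, 16, 2, 17, 12]
Entering loop: for elem in items:

After execution: max_val = 17
17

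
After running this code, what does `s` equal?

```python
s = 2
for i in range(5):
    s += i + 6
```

Let's trace through this code step by step.

Initialize: s = 2
Entering loop: for i in range(5):

After execution: s = 42
42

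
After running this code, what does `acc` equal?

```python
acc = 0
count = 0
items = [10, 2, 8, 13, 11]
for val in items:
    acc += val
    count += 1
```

Let's trace through this code step by step.

Initialize: acc = 0
Initialize: count = 0
Initialize: items = [10, 2, 8, 13, 11]
Entering loop: for val in items:

After execution: acc = 44
44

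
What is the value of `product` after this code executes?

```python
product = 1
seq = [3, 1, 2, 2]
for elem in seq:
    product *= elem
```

Let's trace through this code step by step.

Initialize: product = 1
Initialize: seq = [3, 1, 2, 2]
Entering loop: for elem in seq:

After execution: product = 12
12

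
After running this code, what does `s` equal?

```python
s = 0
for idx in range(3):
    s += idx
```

Let's trace through this code step by step.

Initialize: s = 0
Entering loop: for idx in range(3):

After execution: s = 3
3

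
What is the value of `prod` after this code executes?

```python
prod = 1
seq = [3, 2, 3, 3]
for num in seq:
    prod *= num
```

Let's trace through this code step by step.

Initialize: prod = 1
Initialize: seq = [3, 2, 3, 3]
Entering loop: for num in seq:

After execution: prod = 54
54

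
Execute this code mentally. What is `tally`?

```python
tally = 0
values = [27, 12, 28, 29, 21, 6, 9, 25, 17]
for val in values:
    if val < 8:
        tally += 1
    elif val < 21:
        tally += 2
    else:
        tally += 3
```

Let's trace through this code step by step.

Initialize: tally = 0
Initialize: values = [27, 12, 28, 29, 21, 6, 9, 25, 17]
Entering loop: for val in values:

After execution: tally = 22
22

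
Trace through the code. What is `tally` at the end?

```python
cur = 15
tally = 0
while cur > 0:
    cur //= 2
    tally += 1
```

Let's trace through this code step by step.

Initialize: cur = 15
Initialize: tally = 0
Entering loop: while cur > 0:

After execution: tally = 4
4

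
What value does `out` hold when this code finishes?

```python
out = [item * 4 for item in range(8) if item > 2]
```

Let's trace through this code step by step.

Initialize: out = [item * 4 for item in range(8) if item > 2]

After execution: out = [12, 16, 20, 24, 28]
[12, 16, 20, 24, 28]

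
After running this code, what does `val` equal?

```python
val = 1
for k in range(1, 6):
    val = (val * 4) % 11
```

Let's trace through this code step by step.

Initialize: val = 1
Entering loop: for k in range(1, 6):

After execution: val = 1
1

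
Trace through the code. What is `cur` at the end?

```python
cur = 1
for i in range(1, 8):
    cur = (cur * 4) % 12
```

Let's trace through this code step by step.

Initialize: cur = 1
Entering loop: for i in range(1, 8):

After execution: cur = 4
4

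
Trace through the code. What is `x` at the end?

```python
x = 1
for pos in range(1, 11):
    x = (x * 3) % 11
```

Let's trace through this code step by step.

Initialize: x = 1
Entering loop: for pos in range(1, 11):

After execution: x = 1
1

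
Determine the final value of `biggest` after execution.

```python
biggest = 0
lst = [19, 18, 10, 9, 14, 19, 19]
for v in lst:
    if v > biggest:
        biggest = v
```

Let's trace through this code step by step.

Initialize: biggest = 0
Initialize: lst = [19, 18, 10, 9, 14, 19, 19]
Entering loop: for v in lst:

After execution: biggest = 19
19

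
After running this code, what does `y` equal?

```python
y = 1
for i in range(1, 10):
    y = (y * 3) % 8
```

Let's trace through this code step by step.

Initialize: y = 1
Entering loop: for i in range(1, 10):

After execution: y = 3
3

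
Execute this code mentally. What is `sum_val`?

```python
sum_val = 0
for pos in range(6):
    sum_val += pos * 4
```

Let's trace through this code step by step.

Initialize: sum_val = 0
Entering loop: for pos in range(6):

After execution: sum_val = 60
60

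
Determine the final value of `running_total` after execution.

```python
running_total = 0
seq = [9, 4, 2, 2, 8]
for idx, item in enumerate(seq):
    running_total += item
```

Let's trace through this code step by step.

Initialize: running_total = 0
Initialize: seq = [9, 4, 2, 2, 8]
Entering loop: for idx, item in enumerate(seq):

After execution: running_total = 25
25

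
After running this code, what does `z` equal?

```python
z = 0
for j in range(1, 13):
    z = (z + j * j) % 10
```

Let's trace through this code step by step.

Initialize: z = 0
Entering loop: for j in range(1, 13):

After execution: z = 0
0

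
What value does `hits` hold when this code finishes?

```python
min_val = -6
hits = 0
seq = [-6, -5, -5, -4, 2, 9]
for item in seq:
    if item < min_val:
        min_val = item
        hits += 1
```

Let's trace through this code step by step.

Initialize: min_val = -6
Initialize: hits = 0
Initialize: seq = [-6, -5, -5, -4, 2, 9]
Entering loop: for item in seq:

After execution: hits = 0
0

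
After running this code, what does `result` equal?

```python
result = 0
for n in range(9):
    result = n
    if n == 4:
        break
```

Let's trace through this code step by step.

Initialize: result = 0
Entering loop: for n in range(9):

After execution: result = 4
4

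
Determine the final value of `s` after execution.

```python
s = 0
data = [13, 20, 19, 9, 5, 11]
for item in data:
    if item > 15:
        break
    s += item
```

Let's trace through this code step by step.

Initialize: s = 0
Initialize: data = [13, 20, 19, 9, 5, 11]
Entering loop: for item in data:

After execution: s = 13
13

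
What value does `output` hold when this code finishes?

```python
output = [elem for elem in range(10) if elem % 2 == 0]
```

Let's trace through this code step by step.

Initialize: output = [elem for elem in range(10) if elem % 2 == 0]

After execution: output = [0, 2, 4, 6, 8]
[0, 2, 4, 6, 8]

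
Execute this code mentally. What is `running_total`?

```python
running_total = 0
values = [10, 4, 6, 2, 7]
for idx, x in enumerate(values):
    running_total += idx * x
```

Let's trace through this code step by step.

Initialize: running_total = 0
Initialize: values = [10, 4, 6, 2, 7]
Entering loop: for idx, x in enumerate(values):

After execution: running_total = 50
50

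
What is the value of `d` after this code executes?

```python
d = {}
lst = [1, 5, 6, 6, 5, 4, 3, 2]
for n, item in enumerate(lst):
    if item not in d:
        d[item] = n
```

Let's trace through this code step by step.

Initialize: d = {}
Initialize: lst = [1, 5, 6, 6, 5, 4, 3, 2]
Entering loop: for n, item in enumerate(lst):

After execution: d = {1: 0, 5: 1, 6: 2, 4: 5, 3: 6, 2: 7}
{1: 0, 5: 1, 6: 2, 4: 5, 3: 6, 2: 7}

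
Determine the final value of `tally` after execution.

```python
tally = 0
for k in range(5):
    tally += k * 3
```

Let's trace through this code step by step.

Initialize: tally = 0
Entering loop: for k in range(5):

After execution: tally = 30
30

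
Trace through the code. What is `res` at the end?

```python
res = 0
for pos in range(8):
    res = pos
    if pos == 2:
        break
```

Let's trace through this code step by step.

Initialize: res = 0
Entering loop: for pos in range(8):

After execution: res = 2
2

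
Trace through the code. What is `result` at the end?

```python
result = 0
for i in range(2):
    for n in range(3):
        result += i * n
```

Let's trace through this code step by step.

Initialize: result = 0
Entering loop: for i in range(2):

After execution: result = 3
3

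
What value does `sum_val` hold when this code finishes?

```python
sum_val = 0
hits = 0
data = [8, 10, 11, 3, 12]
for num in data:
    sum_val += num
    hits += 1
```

Let's trace through this code step by step.

Initialize: sum_val = 0
Initialize: hits = 0
Initialize: data = [8, 10, 11, 3, 12]
Entering loop: for num in data:

After execution: sum_val = 44
44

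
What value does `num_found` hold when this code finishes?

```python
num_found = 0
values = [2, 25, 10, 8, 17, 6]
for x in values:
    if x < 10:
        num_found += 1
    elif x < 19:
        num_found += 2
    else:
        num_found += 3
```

Let's trace through this code step by step.

Initialize: num_found = 0
Initialize: values = [2, 25, 10, 8, 17, 6]
Entering loop: for x in values:

After execution: num_found = 10
10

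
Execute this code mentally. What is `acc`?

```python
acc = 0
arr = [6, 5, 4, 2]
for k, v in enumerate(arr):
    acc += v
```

Let's trace through this code step by step.

Initialize: acc = 0
Initialize: arr = [6, 5, 4, 2]
Entering loop: for k, v in enumerate(arr):

After execution: acc = 17
17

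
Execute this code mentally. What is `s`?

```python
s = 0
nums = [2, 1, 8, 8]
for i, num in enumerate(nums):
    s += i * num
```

Let's trace through this code step by step.

Initialize: s = 0
Initialize: nums = [2, 1, 8, 8]
Entering loop: for i, num in enumerate(nums):

After execution: s = 41
41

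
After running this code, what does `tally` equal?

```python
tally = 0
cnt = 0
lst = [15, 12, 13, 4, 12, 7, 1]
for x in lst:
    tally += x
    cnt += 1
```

Let's trace through this code step by step.

Initialize: tally = 0
Initialize: cnt = 0
Initialize: lst = [15, 12, 13, 4, 12, 7, 1]
Entering loop: for x in lst:

After execution: tally = 64
64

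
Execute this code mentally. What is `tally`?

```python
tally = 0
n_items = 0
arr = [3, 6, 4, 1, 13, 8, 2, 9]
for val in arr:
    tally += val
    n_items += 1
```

Let's trace through this code step by step.

Initialize: tally = 0
Initialize: n_items = 0
Initialize: arr = [3, 6, 4, 1, 13, 8, 2, 9]
Entering loop: for val in arr:

After execution: tally = 46
46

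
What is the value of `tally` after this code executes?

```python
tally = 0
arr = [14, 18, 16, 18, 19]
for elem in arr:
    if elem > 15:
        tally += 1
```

Let's trace through this code step by step.

Initialize: tally = 0
Initialize: arr = [14, 18, 16, 18, 19]
Entering loop: for elem in arr:

After execution: tally = 4
4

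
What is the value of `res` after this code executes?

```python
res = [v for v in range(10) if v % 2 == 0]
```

Let's trace through this code step by step.

Initialize: res = [v for v in range(10) if v % 2 == 0]

After execution: res = [0, 2, 4, 6, 8]
[0, 2, 4, 6, 8]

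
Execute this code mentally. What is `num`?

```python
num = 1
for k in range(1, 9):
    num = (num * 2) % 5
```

Let's trace through this code step by step.

Initialize: num = 1
Entering loop: for k in range(1, 9):

After execution: num = 1
1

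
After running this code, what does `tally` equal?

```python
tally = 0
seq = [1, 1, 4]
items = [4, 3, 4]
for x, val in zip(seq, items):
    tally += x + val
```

Let's trace through this code step by step.

Initialize: tally = 0
Initialize: seq = [1, 1, 4]
Initialize: items = [4, 3, 4]
Entering loop: for x, val in zip(seq, items):

After execution: tally = 17
17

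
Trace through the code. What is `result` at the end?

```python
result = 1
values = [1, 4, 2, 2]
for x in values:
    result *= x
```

Let's trace through this code step by step.

Initialize: result = 1
Initialize: values = [1, 4, 2, 2]
Entering loop: for x in values:

After execution: result = 16
16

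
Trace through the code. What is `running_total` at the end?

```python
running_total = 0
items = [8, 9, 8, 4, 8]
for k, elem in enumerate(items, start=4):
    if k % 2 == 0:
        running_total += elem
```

Let's trace through this code step by step.

Initialize: running_total = 0
Initialize: items = [8, 9, 8, 4, 8]
Entering loop: for k, elem in enumerate(items, start=4):

After execution: running_total = 24
24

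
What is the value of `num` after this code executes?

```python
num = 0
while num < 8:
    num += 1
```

Let's trace through this code step by step.

Initialize: num = 0
Entering loop: while num < 8:

After execution: num = 8
8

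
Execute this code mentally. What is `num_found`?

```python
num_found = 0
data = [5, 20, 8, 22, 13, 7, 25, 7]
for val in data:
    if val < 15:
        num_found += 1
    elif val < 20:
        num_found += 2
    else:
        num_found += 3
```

Let's trace through this code step by step.

Initialize: num_found = 0
Initialize: data = [5, 20, 8, 22, 13, 7, 25, 7]
Entering loop: for val in data:

After execution: num_found = 14
14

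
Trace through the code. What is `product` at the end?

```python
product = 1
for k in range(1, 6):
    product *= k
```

Let's trace through this code step by step.

Initialize: product = 1
Entering loop: for k in range(1, 6):

After execution: product = 120
120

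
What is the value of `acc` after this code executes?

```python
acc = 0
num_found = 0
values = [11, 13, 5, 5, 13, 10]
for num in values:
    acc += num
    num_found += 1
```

Let's trace through this code step by step.

Initialize: acc = 0
Initialize: num_found = 0
Initialize: values = [11, 13, 5, 5, 13, 10]
Entering loop: for num in values:

After execution: acc = 57
57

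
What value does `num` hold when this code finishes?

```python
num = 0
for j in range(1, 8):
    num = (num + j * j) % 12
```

Let's trace through this code step by step.

Initialize: num = 0
Entering loop: for j in range(1, 8):

After execution: num = 8
8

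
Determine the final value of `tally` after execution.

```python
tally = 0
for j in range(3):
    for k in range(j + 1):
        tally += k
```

Let's trace through this code step by step.

Initialize: tally = 0
Entering loop: for j in range(3):

After execution: tally = 4
4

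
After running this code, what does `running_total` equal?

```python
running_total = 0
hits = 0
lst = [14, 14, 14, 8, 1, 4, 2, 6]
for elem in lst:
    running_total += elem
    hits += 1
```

Let's trace through this code step by step.

Initialize: running_total = 0
Initialize: hits = 0
Initialize: lst = [14, 14, 14, 8, 1, 4, 2, 6]
Entering loop: for elem in lst:

After execution: running_total = 63
63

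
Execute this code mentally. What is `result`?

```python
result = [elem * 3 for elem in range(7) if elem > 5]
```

Let's trace through this code step by step.

Initialize: result = [elem * 3 for elem in range(7) if elem > 5]

After execution: result = [18]
[18]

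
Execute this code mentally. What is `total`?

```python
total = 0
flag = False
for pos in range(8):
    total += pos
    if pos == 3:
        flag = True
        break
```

Let's trace through this code step by step.

Initialize: total = 0
Initialize: flag = False
Entering loop: for pos in range(8):

After execution: total = 6
6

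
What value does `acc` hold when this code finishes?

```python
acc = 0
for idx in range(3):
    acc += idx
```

Let's trace through this code step by step.

Initialize: acc = 0
Entering loop: for idx in range(3):

After execution: acc = 3
3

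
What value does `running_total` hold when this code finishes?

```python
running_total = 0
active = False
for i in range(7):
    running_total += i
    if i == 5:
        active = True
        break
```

Let's trace through this code step by step.

Initialize: running_total = 0
Initialize: active = False
Entering loop: for i in range(7):

After execution: running_total = 15
15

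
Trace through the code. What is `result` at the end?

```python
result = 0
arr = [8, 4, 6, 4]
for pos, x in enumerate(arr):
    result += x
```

Let's trace through this code step by step.

Initialize: result = 0
Initialize: arr = [8, 4, 6, 4]
Entering loop: for pos, x in enumerate(arr):

After execution: result = 22
22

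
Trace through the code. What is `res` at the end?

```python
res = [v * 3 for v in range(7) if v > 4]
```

Let's trace through this code step by step.

Initialize: res = [v * 3 for v in range(7) if v > 4]

After execution: res = [15, 18]
[15, 18]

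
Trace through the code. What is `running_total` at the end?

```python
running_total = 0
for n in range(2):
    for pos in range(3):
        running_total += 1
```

Let's trace through this code step by step.

Initialize: running_total = 0
Entering loop: for n in range(2):

After execution: running_total = 6
6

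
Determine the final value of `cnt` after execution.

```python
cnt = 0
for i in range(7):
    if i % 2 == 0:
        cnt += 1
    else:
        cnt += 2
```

Let's trace through this code step by step.

Initialize: cnt = 0
Entering loop: for i in range(7):

After execution: cnt = 10
10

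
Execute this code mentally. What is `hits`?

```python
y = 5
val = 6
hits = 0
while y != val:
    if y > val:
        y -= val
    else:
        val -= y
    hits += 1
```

Let's trace through this code step by step.

Initialize: y = 5
Initialize: val = 6
Initialize: hits = 0
Entering loop: while y != val:

After execution: hits = 5
5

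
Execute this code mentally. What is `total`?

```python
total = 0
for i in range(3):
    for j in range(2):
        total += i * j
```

Let's trace through this code step by step.

Initialize: total = 0
Entering loop: for i in range(3):

After execution: total = 3
3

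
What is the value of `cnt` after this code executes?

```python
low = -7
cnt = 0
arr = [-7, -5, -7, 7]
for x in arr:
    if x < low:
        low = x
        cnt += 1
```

Let's trace through this code step by step.

Initialize: low = -7
Initialize: cnt = 0
Initialize: arr = [-7, -5, -7, 7]
Entering loop: for x in arr:

After execution: cnt = 0
0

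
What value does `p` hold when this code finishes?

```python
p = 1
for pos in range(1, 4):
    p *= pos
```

Let's trace through this code step by step.

Initialize: p = 1
Entering loop: for pos in range(1, 4):

After execution: p = 6
6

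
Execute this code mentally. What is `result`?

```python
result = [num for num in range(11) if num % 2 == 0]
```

Let's trace through this code step by step.

Initialize: result = [num for num in range(11) if num % 2 == 0]

After execution: result = [0, 2, 4, 6, 8, 10]
[0, 2, 4, 6, 8, 10]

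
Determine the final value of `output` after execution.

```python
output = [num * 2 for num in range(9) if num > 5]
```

Let's trace through this code step by step.

Initialize: output = [num * 2 for num in range(9) if num > 5]

After execution: output = [12, 14, 16]
[12, 14, 16]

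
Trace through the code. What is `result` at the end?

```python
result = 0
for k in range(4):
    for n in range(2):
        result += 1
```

Let's trace through this code step by step.

Initialize: result = 0
Entering loop: for k in range(4):

After execution: result = 8
8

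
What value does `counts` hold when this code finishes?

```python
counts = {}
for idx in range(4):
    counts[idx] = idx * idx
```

Let's trace through this code step by step.

Initialize: counts = {}
Entering loop: for idx in range(4):

After execution: counts = {0: 0, 1: 1, 2: 4, 3: 9}
{0: 0, 1: 1, 2: 4, 3: 9}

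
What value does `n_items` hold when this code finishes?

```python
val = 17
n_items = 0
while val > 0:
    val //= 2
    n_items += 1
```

Let's trace through this code step by step.

Initialize: val = 17
Initialize: n_items = 0
Entering loop: while val > 0:

After execution: n_items = 5
5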